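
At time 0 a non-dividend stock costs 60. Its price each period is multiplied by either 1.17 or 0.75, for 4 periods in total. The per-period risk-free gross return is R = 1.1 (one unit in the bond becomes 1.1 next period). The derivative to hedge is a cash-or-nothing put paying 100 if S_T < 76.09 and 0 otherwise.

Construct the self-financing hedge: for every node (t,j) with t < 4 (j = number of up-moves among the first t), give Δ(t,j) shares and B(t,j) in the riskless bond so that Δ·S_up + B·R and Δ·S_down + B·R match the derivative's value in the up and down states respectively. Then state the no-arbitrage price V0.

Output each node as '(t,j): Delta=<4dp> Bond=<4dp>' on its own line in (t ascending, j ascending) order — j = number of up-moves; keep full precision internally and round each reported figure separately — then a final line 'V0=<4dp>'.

(0,0): Delta=-1.7254 Bond=138.8839
(1,0): Delta=0.0000 Bond=75.1315
(1,1): Delta=-1.9466 Bond=168.3005
(2,0): Delta=0.0000 Bond=82.6446
(2,1): Delta=0.0000 Bond=82.6446
(2,2): Delta=-2.1961 Bond=205.6277
(3,0): Delta=0.0000 Bond=90.9091
(3,1): Delta=0.0000 Bond=90.9091
(3,2): Delta=0.0000 Bond=90.9091
(3,3): Delta=-2.4777 Bond=253.2468
V0=35.3628

Since d<R<u, set p* = (R−d)/(u−d) = 0.8333; price each node as the discounted p*-expectation of its children.
At expiry t=4: V(4,0)=100.0000, V(4,1)=100.0000, V(4,2)=100.0000, V(4,3)=100.0000, V(4,4)=0.0000
Node (3,0) S=25.3125: V=(p*·100.0000+(1−p*)·100.0000)/1.1=90.9091; Δ=(100.0000−100.0000)/(29.6156−18.9844)=0.0000; B=V−Δ·S=90.9091
Node (3,1) S=39.4875: V=(p*·100.0000+(1−p*)·100.0000)/1.1=90.9091; Δ=(100.0000−100.0000)/(46.2004−29.6156)=0.0000; B=V−Δ·S=90.9091
Node (3,2) S=61.6005: V=(p*·100.0000+(1−p*)·100.0000)/1.1=90.9091; Δ=(100.0000−100.0000)/(72.0726−46.2004)=0.0000; B=V−Δ·S=90.9091
Node (3,3) S=96.0968: V=(p*·0.0000+(1−p*)·100.0000)/1.1=15.1515; Δ=(0.0000−100.0000)/(112.4332−72.0726)=-2.4777; B=V−Δ·S=253.2468
Node (2,0) S=33.7500: V=(p*·90.9091+(1−p*)·90.9091)/1.1=82.6446; Δ=(90.9091−90.9091)/(39.4875−25.3125)=0.0000; B=V−Δ·S=82.6446
Node (2,1) S=52.6500: V=(p*·90.9091+(1−p*)·90.9091)/1.1=82.6446; Δ=(90.9091−90.9091)/(61.6005−39.4875)=0.0000; B=V−Δ·S=82.6446
Node (2,2) S=82.1340: V=(p*·15.1515+(1−p*)·90.9091)/1.1=25.2525; Δ=(15.1515−90.9091)/(96.0968−61.6005)=-2.1961; B=V−Δ·S=205.6277
Node (1,0) S=45.0000: V=(p*·82.6446+(1−p*)·82.6446)/1.1=75.1315; Δ=(82.6446−82.6446)/(52.6500−33.7500)=0.0000; B=V−Δ·S=75.1315
Node (1,1) S=70.2000: V=(p*·25.2525+(1−p*)·82.6446)/1.1=31.6526; Δ=(25.2525−82.6446)/(82.1340−52.6500)=-1.9466; B=V−Δ·S=168.3005
Node (0,0) S=60.0000: V=(p*·31.6526+(1−p*)·75.1315)/1.1=35.3628; Δ=(31.6526−75.1315)/(70.2000−45.0000)=-1.7254; B=V−Δ·S=138.8839
Root portfolio cost Δ·60+B reproduces V0=35.3628.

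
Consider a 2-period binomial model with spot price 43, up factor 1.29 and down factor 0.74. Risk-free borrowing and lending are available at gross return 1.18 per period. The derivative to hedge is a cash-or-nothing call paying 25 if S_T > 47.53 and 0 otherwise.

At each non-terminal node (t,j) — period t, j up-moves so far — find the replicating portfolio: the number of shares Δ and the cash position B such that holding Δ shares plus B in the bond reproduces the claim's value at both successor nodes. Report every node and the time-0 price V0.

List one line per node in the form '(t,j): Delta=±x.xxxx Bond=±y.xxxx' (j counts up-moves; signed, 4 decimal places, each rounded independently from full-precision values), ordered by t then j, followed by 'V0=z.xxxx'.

Since d<R<u, set p* = (R−d)/(u−d) = 0.8000; price each node as the discounted p*-expectation of its children.
At expiry t=2: V(2,0)=0.0000, V(2,1)=0.0000, V(2,2)=25.0000
  t=1,j=0: stock 31.8200 → up 41.0478 (V=0.0000), down 23.5468 (V=0.0000). Price 0.0000; hedge Δ=0.0000, bond B=0.0000.
  t=1,j=1: stock 55.4700 → up 71.5563 (V=25.0000), down 41.0478 (V=0.0000). Price 16.9492; hedge Δ=0.8194, bond B=-28.5054.
  t=0,j=0: stock 43.0000 → up 55.4700 (V=16.9492), down 31.8200 (V=0.0000). Price 11.4910; hedge Δ=0.7167, bond B=-19.3257.
Self-financing check: at every node Δ·S+B equals the discounted successor values.

(0,0): Delta=0.7167 Bond=-19.3257
(1,0): Delta=0.0000 Bond=0.0000
(1,1): Delta=0.8194 Bond=-28.5054
V0=11.4910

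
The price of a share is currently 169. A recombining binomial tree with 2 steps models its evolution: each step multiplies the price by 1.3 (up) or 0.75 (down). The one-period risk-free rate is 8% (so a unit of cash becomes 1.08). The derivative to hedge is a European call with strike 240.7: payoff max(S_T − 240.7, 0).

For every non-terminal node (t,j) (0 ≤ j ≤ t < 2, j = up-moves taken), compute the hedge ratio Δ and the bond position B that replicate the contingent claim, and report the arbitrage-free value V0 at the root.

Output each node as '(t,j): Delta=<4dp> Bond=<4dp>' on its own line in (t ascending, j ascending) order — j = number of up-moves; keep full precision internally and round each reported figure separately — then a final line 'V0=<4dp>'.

(0,0): Delta=0.2684 Bond=-31.5025
(1,0): Delta=0.0000 Bond=0.0000
(1,1): Delta=0.3717 Bond=-56.7045
V0=13.8611

Since d<R<u, set p* = (R−d)/(u−d) = 0.6000; price each node as the discounted p*-expectation of its children.
Terminal payoffs: V(2,0)=0.0000, V(2,1)=0.0000, V(2,2)=44.9100
Node (1,0) S=126.7500: V=(p*·0.0000+(1−p*)·0.0000)/1.08=0.0000; Δ=(0.0000−0.0000)/(164.7750−95.0625)=0.0000; B=V−Δ·S=0.0000
Node (1,1) S=219.7000: V=(p*·44.9100+(1−p*)·0.0000)/1.08=24.9500; Δ=(44.9100−0.0000)/(285.6100−164.7750)=0.3717; B=V−Δ·S=-56.7045
Node (0,0) S=169.0000: V=(p*·24.9500+(1−p*)·0.0000)/1.08=13.8611; Δ=(24.9500−0.0000)/(219.7000−126.7500)=0.2684; B=V−Δ·S=-31.5025
Root portfolio cost Δ·169+B reproduces V0=13.8611.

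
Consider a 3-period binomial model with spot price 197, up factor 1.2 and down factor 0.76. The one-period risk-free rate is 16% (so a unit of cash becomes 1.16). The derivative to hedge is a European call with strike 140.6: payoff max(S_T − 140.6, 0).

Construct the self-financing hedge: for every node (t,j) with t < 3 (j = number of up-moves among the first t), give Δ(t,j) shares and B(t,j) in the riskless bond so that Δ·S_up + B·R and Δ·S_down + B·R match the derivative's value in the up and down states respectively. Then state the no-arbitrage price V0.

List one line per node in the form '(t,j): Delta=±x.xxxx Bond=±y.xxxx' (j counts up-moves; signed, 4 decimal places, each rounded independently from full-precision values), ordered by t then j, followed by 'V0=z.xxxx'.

Under the risk-neutral measure, an up-move has probability p* = (R−d)/(u−d) = 0.9091 and values discount at R = 1.16.
Payoff layer (t=3): V(3,0)=0.0000, V(3,1)=0.0000, V(3,2)=74.9968, V(3,3)=199.8160
  t=2,j=0: stock 113.7872 → up 136.5446 (V=0.0000), down 86.4783 (V=0.0000). Price 0.0000; hedge Δ=0.0000, bond B=0.0000.
  t=2,j=1: stock 179.6640 → up 215.5968 (V=74.9968), down 136.5446 (V=0.0000). Price 58.7749; hedge Δ=0.9487, bond B=-111.6724.
  t=2,j=2: stock 283.6800 → up 340.4160 (V=199.8160), down 215.5968 (V=74.9968). Price 162.4731; hedge Δ=1.0000, bond B=-121.2069.
  t=1,j=0: stock 149.7200 → up 179.6640 (V=58.7749), down 113.7872 (V=0.0000). Price 46.0619; hedge Δ=0.8922, bond B=-87.5175.
  t=1,j=1: stock 236.4000 → up 283.6800 (V=162.4731), down 179.6640 (V=58.7749). Price 131.9362; hedge Δ=0.9969, bond B=-103.7415.
  t=0,j=0: stock 197.0000 → up 236.4000 (V=131.9362), down 149.7200 (V=46.0619). Price 107.0081; hedge Δ=0.9907, bond B=-88.1608.
Root portfolio cost Δ·197+B reproduces V0=107.0081.

(0,0): Delta=0.9907 Bond=-88.1608
(1,0): Delta=0.8922 Bond=-87.5175
(1,1): Delta=0.9969 Bond=-103.7415
(2,0): Delta=0.0000 Bond=0.0000
(2,1): Delta=0.9487 Bond=-111.6724
(2,2): Delta=1.0000 Bond=-121.2069
V0=107.0081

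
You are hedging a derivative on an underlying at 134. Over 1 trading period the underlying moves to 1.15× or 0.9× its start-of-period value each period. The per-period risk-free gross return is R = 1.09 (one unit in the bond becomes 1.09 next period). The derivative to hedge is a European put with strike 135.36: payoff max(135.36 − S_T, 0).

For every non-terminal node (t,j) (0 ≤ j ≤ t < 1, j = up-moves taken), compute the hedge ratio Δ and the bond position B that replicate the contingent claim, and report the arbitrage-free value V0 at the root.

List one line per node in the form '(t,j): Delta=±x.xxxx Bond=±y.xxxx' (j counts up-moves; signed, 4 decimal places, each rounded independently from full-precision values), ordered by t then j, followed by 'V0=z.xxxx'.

(0,0): Delta=-0.4406 Bond=62.2899
V0=3.2499

No-arbitrage ⇒ martingale measure with p* = (R−d)/(u−d) = 0.7600.
Terminal values V(1,·): V(1,0)=14.7600, V(1,1)=0.0000
  t=0,j=0: stock 134.0000 → up 154.1000 (V=0.0000), down 120.6000 (V=14.7600). Price 3.2499; hedge Δ=-0.4406, bond B=62.2899.
The time-0 hedge costs 3.2499, which is the no-arbitrage price.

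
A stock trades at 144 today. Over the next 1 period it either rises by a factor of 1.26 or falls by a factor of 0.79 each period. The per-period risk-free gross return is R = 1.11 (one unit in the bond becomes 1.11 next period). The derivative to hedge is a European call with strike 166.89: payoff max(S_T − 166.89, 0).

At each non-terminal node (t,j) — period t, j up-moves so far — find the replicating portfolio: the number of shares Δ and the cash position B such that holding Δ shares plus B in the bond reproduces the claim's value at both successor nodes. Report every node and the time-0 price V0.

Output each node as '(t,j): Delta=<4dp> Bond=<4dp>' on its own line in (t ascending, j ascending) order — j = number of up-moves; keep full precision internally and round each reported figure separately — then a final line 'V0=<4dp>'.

The replicating-portfolio and risk-neutral prices coincide; use p* = (1.11−0.79)/(1.26−0.79) = 0.6809 for the latter.
Terminal payoffs: V(1,0)=0.0000, V(1,1)=14.5500
Node (0,0) S=144.0000: V=(p*·14.5500+(1−p*)·0.0000)/1.11=8.9247; Δ=(14.5500−0.0000)/(181.4400−113.7600)=0.2150; B=V−Δ·S=-22.0328
The time-0 hedge costs 8.9247, which is the no-arbitrage price.

(0,0): Delta=0.2150 Bond=-22.0328
V0=8.9247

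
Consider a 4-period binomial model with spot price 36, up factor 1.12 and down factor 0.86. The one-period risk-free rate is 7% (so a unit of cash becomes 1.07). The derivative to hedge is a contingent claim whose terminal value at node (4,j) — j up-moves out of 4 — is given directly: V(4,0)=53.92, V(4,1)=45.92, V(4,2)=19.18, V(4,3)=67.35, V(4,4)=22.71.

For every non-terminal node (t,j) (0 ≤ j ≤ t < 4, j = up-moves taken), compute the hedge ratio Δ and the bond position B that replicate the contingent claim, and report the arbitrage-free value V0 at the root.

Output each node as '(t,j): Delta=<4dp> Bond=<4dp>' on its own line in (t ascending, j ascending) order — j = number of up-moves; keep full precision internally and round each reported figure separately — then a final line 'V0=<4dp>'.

Risk-neutral probability p* = (R−d)/(u−d) = (1.07−0.86)/(1.12−0.86) = 0.8077.
Terminal payoffs: V(4,0)=53.9200, V(4,1)=45.9200, V(4,2)=19.1800, V(4,3)=67.3500, V(4,4)=22.7100
(3,0): S=22.8980. Δ = (V_up−V_dn)/(S_up−S_dn) = (45.9200−53.9200)/(25.6458−19.6923) = -1.3438. V = [p*·45.9200 + (1−p*)·53.9200]/1.07 = 44.3537. B = V − Δ·S = 75.1229.
(3,1): S=29.8207. Δ = (V_up−V_dn)/(S_up−S_dn) = (19.1800−45.9200)/(33.3992−25.6458) = -3.4488. V = [p*·19.1800 + (1−p*)·45.9200]/1.07 = 22.7311. B = V − Δ·S = 125.5773.
(3,2): S=38.8362. Δ = (V_up−V_dn)/(S_up−S_dn) = (67.3500−19.1800)/(43.4966−33.3992) = 4.7705. V = [p*·67.3500 + (1−p*)·19.1800]/1.07 = 54.2865. B = V − Δ·S = -130.9827.
(3,3): S=50.5774. Δ = (V_up−V_dn)/(S_up−S_dn) = (22.7100−67.3500)/(56.6467−43.4966) = -3.3946. V = [p*·22.7100 + (1−p*)·67.3500]/1.07 = 29.2473. B = V − Δ·S = 200.9396.
(2,0): S=26.6256. Δ = (V_up−V_dn)/(S_up−S_dn) = (22.7311−44.3537)/(29.8207−22.8980) = -3.1235. V = [p*·22.7311 + (1−p*)·44.3537]/1.07 = 25.1302. B = V − Δ·S = 108.2939.
(2,1): S=34.6752. Δ = (V_up−V_dn)/(S_up−S_dn) = (54.2865−22.7311)/(38.8362−29.8207) = 3.5001. V = [p*·54.2865 + (1−p*)·22.7311]/1.07 = 45.0637. B = V − Δ·S = -76.3031.
(2,2): S=45.1584. Δ = (V_up−V_dn)/(S_up−S_dn) = (29.2473−54.2865)/(50.5774−38.8362) = -2.1326. V = [p*·29.2473 + (1−p*)·54.2865]/1.07 = 31.8341. B = V − Δ·S = 128.1387.
(1,0): S=30.9600. Δ = (V_up−V_dn)/(S_up−S_dn) = (45.0637−25.1302)/(34.6752−26.6256) = 2.4763. V = [p*·45.0637 + (1−p*)·25.1302]/1.07 = 38.5330. B = V − Δ·S = -38.1342.
(1,1): S=40.3200. Δ = (V_up−V_dn)/(S_up−S_dn) = (31.8341−45.0637)/(45.1584−34.6752) = -1.2620. V = [p*·31.8341 + (1−p*)·45.0637]/1.07 = 32.1292. B = V − Δ·S = 83.0121.
(0,0): S=36.0000. Δ = (V_up−V_dn)/(S_up−S_dn) = (32.1292−38.5330)/(40.3200−30.9600) = -0.6842. V = [p*·32.1292 + (1−p*)·38.5330]/1.07 = 31.1783. B = V − Δ·S = 55.8082.
Root portfolio cost Δ·36+B reproduces V0=31.1783.

(0,0): Delta=-0.6842 Bond=55.8082
(1,0): Delta=2.4763 Bond=-38.1342
(1,1): Delta=-1.2620 Bond=83.0121
(2,0): Delta=-3.1235 Bond=108.2939
(2,1): Delta=3.5001 Bond=-76.3031
(2,2): Delta=-2.1326 Bond=128.1387
(3,0): Delta=-1.3438 Bond=75.1229
(3,1): Delta=-3.4488 Bond=125.5773
(3,2): Delta=4.7705 Bond=-130.9827
(3,3): Delta=-3.3946 Bond=200.9396
V0=31.1783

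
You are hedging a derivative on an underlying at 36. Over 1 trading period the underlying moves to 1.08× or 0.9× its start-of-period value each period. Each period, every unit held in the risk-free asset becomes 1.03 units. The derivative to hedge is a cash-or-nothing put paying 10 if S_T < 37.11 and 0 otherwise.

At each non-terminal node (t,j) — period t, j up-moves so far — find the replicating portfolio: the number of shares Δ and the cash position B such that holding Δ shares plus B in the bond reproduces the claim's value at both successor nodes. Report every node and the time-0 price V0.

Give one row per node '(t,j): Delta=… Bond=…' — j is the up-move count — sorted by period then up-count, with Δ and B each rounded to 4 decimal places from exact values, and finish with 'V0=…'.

(0,0): Delta=-1.5432 Bond=58.2524
V0=2.6969

No-arbitrage ⇒ martingale measure with p* = (R−d)/(u−d) = 0.7222.
Payoff layer (t=1): V(1,0)=10.0000, V(1,1)=0.0000
(0,0): S=36.0000. Δ = (V_up−V_dn)/(S_up−S_dn) = (0.0000−10.0000)/(38.8800−32.4000) = -1.5432. V = [p*·0.0000 + (1−p*)·10.0000]/1.03 = 2.6969. B = V − Δ·S = 58.2524.
Each (Δ,B) replicates both successor values, so the strategy is self-financing and V0 is arbitrage-free.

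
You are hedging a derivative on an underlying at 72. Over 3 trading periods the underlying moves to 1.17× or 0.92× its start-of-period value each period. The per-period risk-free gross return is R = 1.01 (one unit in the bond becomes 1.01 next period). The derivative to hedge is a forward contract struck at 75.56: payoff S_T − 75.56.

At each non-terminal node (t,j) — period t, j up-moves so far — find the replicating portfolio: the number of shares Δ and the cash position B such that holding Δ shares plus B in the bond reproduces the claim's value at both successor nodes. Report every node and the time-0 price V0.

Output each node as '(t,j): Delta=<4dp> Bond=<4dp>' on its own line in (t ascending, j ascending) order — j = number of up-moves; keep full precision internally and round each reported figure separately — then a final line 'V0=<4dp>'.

(0,0): Delta=1.0000 Bond=-73.3378
(1,0): Delta=1.0000 Bond=-74.0712
(1,1): Delta=1.0000 Bond=-74.0712
(2,0): Delta=1.0000 Bond=-74.8119
(2,1): Delta=1.0000 Bond=-74.8119
(2,2): Delta=1.0000 Bond=-74.8119
V0=-1.3378

The replicating-portfolio and risk-neutral prices coincide; use p* = (1.01−0.92)/(1.17−0.92) = 0.3600 for the latter.
Payoff layer (t=3): V(3,0)=-19.4945, V(3,1)=-4.2593, V(3,2)=15.1159, V(3,3)=39.7561
  t=2,j=0: stock 60.9408 → up 71.3007 (V=-4.2593), down 56.0655 (V=-19.4945). Price -13.8711; hedge Δ=1.0000, bond B=-74.8119.
  t=2,j=1: stock 77.5008 → up 90.6759 (V=15.1159), down 71.3007 (V=-4.2593). Price 2.6889; hedge Δ=1.0000, bond B=-74.8119.
  t=2,j=2: stock 98.5608 → up 115.3161 (V=39.7561), down 90.6759 (V=15.1159). Price 23.7489; hedge Δ=1.0000, bond B=-74.8119.
  t=1,j=0: stock 66.2400 → up 77.5008 (V=2.6889), down 60.9408 (V=-13.8711). Price -7.8312; hedge Δ=1.0000, bond B=-74.0712.
  t=1,j=1: stock 84.2400 → up 98.5608 (V=23.7489), down 77.5008 (V=2.6889). Price 10.1688; hedge Δ=1.0000, bond B=-74.0712.
  t=0,j=0: stock 72.0000 → up 84.2400 (V=10.1688), down 66.2400 (V=-7.8312). Price -1.3378; hedge Δ=1.0000, bond B=-73.3378.
Each (Δ,B) replicates both successor values, so the strategy is self-financing and V0 is arbitrage-free.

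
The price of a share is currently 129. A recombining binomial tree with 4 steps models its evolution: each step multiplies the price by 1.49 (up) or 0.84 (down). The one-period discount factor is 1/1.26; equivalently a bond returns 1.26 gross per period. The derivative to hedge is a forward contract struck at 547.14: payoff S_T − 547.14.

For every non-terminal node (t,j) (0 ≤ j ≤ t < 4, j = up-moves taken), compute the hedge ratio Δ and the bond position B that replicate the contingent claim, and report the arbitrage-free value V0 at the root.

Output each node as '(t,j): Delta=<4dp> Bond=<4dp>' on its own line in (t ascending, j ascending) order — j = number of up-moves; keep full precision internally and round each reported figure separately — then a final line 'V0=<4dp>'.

(0,0): Delta=1.0000 Bond=-217.0782
(1,0): Delta=1.0000 Bond=-273.5186
(1,1): Delta=1.0000 Bond=-273.5186
(2,0): Delta=1.0000 Bond=-344.6334
(2,1): Delta=1.0000 Bond=-344.6334
(2,2): Delta=1.0000 Bond=-344.6334
(3,0): Delta=1.0000 Bond=-434.2381
(3,1): Delta=1.0000 Bond=-434.2381
(3,2): Delta=1.0000 Bond=-434.2381
(3,3): Delta=1.0000 Bond=-434.2381
V0=-88.0782

Risk-neutral probability p* = (R−d)/(u−d) = (1.26−0.84)/(1.49−0.84) = 0.6462.
Terminal payoffs: V(4,0)=-482.9146, V(4,1)=-433.2164, V(4,2)=-345.0612, V(4,3)=-188.6906, V(4,4)=88.6809
(3,0): S=76.4588. Δ = (V_up−V_dn)/(S_up−S_dn) = (-433.2164−-482.9146)/(113.9236−64.2254) = 1.0000. V = [p*·-433.2164 + (1−p*)·-482.9146]/1.26 = -357.7793. B = V − Δ·S = -434.2381.
(3,1): S=135.6234. Δ = (V_up−V_dn)/(S_up−S_dn) = (-345.0612−-433.2164)/(202.0788−113.9236) = 1.0000. V = [p*·-345.0612 + (1−p*)·-433.2164]/1.26 = -298.6147. B = V − Δ·S = -434.2381.
(3,2): S=240.5700. Δ = (V_up−V_dn)/(S_up−S_dn) = (-188.6906−-345.0612)/(358.4494−202.0788) = 1.0000. V = [p*·-188.6906 + (1−p*)·-345.0612]/1.26 = -193.6681. B = V − Δ·S = -434.2381.
(3,3): S=426.7254. Δ = (V_up−V_dn)/(S_up−S_dn) = (88.6809−-188.6906)/(635.8209−358.4494) = 1.0000. V = [p*·88.6809 + (1−p*)·-188.6906]/1.26 = -7.5127. B = V − Δ·S = -434.2381.
(2,0): S=91.0224. Δ = (V_up−V_dn)/(S_up−S_dn) = (-298.6147−-357.7793)/(135.6234−76.4588) = 1.0000. V = [p*·-298.6147 + (1−p*)·-357.7793]/1.26 = -253.6110. B = V − Δ·S = -344.6334.
(2,1): S=161.4564. Δ = (V_up−V_dn)/(S_up−S_dn) = (-193.6681−-298.6147)/(240.5700−135.6234) = 1.0000. V = [p*·-193.6681 + (1−p*)·-298.6147]/1.26 = -183.1770. B = V − Δ·S = -344.6334.
(2,2): S=286.3929. Δ = (V_up−V_dn)/(S_up−S_dn) = (-7.5127−-193.6681)/(426.7254−240.5700) = 1.0000. V = [p*·-7.5127 + (1−p*)·-193.6681]/1.26 = -58.2405. B = V − Δ·S = -344.6334.
(1,0): S=108.3600. Δ = (V_up−V_dn)/(S_up−S_dn) = (-183.1770−-253.6110)/(161.4564−91.0224) = 1.0000. V = [p*·-183.1770 + (1−p*)·-253.6110]/1.26 = -165.1586. B = V − Δ·S = -273.5186.
(1,1): S=192.2100. Δ = (V_up−V_dn)/(S_up−S_dn) = (-58.2405−-183.1770)/(286.3929−161.4564) = 1.0000. V = [p*·-58.2405 + (1−p*)·-183.1770]/1.26 = -81.3086. B = V − Δ·S = -273.5186.
(0,0): S=129.0000. Δ = (V_up−V_dn)/(S_up−S_dn) = (-81.3086−-165.1586)/(192.2100−108.3600) = 1.0000. V = [p*·-81.3086 + (1−p*)·-165.1586]/1.26 = -88.0782. B = V − Δ·S = -217.0782.
Root portfolio cost Δ·129+B reproduces V0=-88.0782.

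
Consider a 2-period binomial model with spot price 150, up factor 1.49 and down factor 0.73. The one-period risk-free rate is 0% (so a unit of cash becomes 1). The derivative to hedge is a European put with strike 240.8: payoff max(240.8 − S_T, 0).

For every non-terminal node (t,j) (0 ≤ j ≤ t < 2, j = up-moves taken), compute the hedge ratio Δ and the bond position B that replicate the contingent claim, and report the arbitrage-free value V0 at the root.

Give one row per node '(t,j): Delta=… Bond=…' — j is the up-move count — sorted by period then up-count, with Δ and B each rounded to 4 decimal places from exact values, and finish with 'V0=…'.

Risk-neutral probability p* = (R−d)/(u−d) = (1−0.73)/(1.49−0.73) = 0.3553.
Terminal payoffs: V(2,0)=160.8650, V(2,1)=77.6450, V(2,2)=0.0000
  t=1,j=0: stock 109.5000 → up 163.1550 (V=77.6450), down 79.9350 (V=160.8650). Price 131.3000; hedge Δ=-1.0000, bond B=240.8000.
  t=1,j=1: stock 223.5000 → up 333.0150 (V=0.0000), down 163.1550 (V=77.6450). Price 50.0606; hedge Δ=-0.4571, bond B=152.2251.
  t=0,j=0: stock 150.0000 → up 223.5000 (V=50.0606), down 109.5000 (V=131.3000). Price 102.4386; hedge Δ=-0.7126, bond B=209.3326.
Check: Δ(0,0)·S0 + B(0,0) = 102.4386 = V0.

(0,0): Delta=-0.7126 Bond=209.3326
(1,0): Delta=-1.0000 Bond=240.8000
(1,1): Delta=-0.4571 Bond=152.2251
V0=102.4386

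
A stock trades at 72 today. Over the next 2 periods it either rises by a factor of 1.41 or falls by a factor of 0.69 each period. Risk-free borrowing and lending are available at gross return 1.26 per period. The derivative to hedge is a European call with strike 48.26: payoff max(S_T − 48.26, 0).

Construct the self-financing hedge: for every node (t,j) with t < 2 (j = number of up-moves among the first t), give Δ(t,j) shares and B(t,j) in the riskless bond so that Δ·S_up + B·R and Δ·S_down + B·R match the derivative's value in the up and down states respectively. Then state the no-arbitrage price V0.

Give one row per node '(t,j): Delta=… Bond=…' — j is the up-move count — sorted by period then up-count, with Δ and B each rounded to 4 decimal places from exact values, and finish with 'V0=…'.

No-arbitrage ⇒ martingale measure with p* = (R−d)/(u−d) = 0.7917.
Terminal values V(2,·): V(2,0)=0.0000, V(2,1)=21.7888, V(2,2)=94.8832
(1,0): S=49.6800. Δ = (V_up−V_dn)/(S_up−S_dn) = (21.7888−0.0000)/(70.0488−34.2792) = 0.6091. V = [p*·21.7888 + (1−p*)·0.0000]/1.26 = 13.6901. B = V − Δ·S = -16.5722.
(1,1): S=101.5200. Δ = (V_up−V_dn)/(S_up−S_dn) = (94.8832−21.7888)/(143.1432−70.0488) = 1.0000. V = [p*·94.8832 + (1−p*)·21.7888]/1.26 = 63.2184. B = V − Δ·S = -38.3016.
(0,0): S=72.0000. Δ = (V_up−V_dn)/(S_up−S_dn) = (63.2184−13.6901)/(101.5200−49.6800) = 0.9554. V = [p*·63.2184 + (1−p*)·13.6901]/1.26 = 41.9841. B = V − Δ·S = -26.8053.
Each (Δ,B) replicates both successor values, so the strategy is self-financing and V0 is arbitrage-free.

(0,0): Delta=0.9554 Bond=-26.8053
(1,0): Delta=0.6091 Bond=-16.5722
(1,1): Delta=1.0000 Bond=-38.3016
V0=41.9841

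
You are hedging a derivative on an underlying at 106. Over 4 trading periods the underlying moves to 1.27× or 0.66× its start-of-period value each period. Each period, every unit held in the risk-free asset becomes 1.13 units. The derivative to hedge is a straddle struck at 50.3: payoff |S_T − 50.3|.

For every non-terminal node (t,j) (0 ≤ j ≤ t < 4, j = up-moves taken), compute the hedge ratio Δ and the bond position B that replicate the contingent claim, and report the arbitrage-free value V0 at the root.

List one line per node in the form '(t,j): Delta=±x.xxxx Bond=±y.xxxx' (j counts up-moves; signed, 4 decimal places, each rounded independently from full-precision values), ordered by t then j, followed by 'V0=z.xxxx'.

(0,0): Delta=0.9649 Bond=-26.4980
(1,0): Delta=0.8135 Bond=-19.3515
(1,1): Delta=0.9883 Bond=-33.0975
(2,0): Delta=0.1704 Bond=7.8282
(2,1): Delta=0.9131 Bond=-30.7126
(2,2): Delta=1.0000 Bond=-39.3923
(3,0): Delta=-1.0000 Bond=44.5133
(3,1): Delta=0.3516 Bond=-1.7785
(3,2): Delta=1.0000 Bond=-44.5133
(3,3): Delta=1.0000 Bond=-44.5133
V0=75.7828

No-arbitrage ⇒ martingale measure with p* = (R−d)/(u−d) = 0.7705.
Payoff layer (t=4): V(4,0)=30.1868, V(4,1)=11.5973, V(4,2)=24.1734, V(4,3)=93.0049, V(4,4)=225.4533
Node (3,0) S=30.4746: V=(p*·11.5973+(1−p*)·30.1868)/1.13=14.0387; Δ=(11.5973−30.1868)/(38.7027−20.1132)=-1.0000; B=V−Δ·S=44.5133
Node (3,1) S=58.6405: V=(p*·24.1734+(1−p*)·11.5973)/1.13=18.8381; Δ=(24.1734−11.5973)/(74.4734−38.7027)=0.3516; B=V−Δ·S=-1.7785
Node (3,2) S=112.8385: V=(p*·93.0049+(1−p*)·24.1734)/1.13=68.3252; Δ=(93.0049−24.1734)/(143.3049−74.4734)=1.0000; B=V−Δ·S=-44.5133
Node (3,3) S=217.1286: V=(p*·225.4533+(1−p*)·93.0049)/1.13=172.6153; Δ=(225.4533−93.0049)/(275.7533−143.3049)=1.0000; B=V−Δ·S=-44.5133
Node (2,0) S=46.1736: V=(p*·18.8381+(1−p*)·14.0387)/1.13=15.6961; Δ=(18.8381−14.0387)/(58.6405−30.4746)=0.1704; B=V−Δ·S=7.8282
Node (2,1) S=88.8492: V=(p*·68.3252+(1−p*)·18.8381)/1.13=50.4137; Δ=(68.3252−18.8381)/(112.8385−58.6405)=0.9131; B=V−Δ·S=-30.7126
Node (2,2) S=170.9674: V=(p*·172.6153+(1−p*)·68.3252)/1.13=131.5751; Δ=(172.6153−68.3252)/(217.1286−112.8385)=1.0000; B=V−Δ·S=-39.3923
Node (1,0) S=69.9600: V=(p*·50.4137+(1−p*)·15.6961)/1.13=37.5626; Δ=(50.4137−15.6961)/(88.8492−46.1736)=0.8135; B=V−Δ·S=-19.3515
Node (1,1) S=134.6200: V=(p*·131.5751+(1−p*)·50.4137)/1.13=99.9539; Δ=(131.5751−50.4137)/(170.9674−88.8492)=0.9883; B=V−Δ·S=-33.0975
Node (0,0) S=106.0000: V=(p*·99.9539+(1−p*)·37.5626)/1.13=75.7828; Δ=(99.9539−37.5626)/(134.6200−69.9600)=0.9649; B=V−Δ·S=-26.4980
Check: Δ(0,0)·S0 + B(0,0) = 75.7828 = V0.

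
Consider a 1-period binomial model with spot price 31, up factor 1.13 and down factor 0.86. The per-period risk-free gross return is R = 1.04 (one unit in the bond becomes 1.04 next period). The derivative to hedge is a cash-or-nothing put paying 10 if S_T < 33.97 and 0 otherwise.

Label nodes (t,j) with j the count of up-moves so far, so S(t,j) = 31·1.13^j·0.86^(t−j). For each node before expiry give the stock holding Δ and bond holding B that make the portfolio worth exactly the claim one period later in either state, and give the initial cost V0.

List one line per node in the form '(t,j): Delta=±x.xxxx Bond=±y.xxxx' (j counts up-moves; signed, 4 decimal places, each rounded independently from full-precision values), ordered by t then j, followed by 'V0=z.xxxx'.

(0,0): Delta=-1.1947 Bond=40.2422
V0=3.2051

The replicating-portfolio and risk-neutral prices coincide; use p* = (1.04−0.86)/(1.13−0.86) = 0.6667 for the latter.
Terminal values V(1,·): V(1,0)=10.0000, V(1,1)=0.0000
  t=0,j=0: stock 31.0000 → up 35.0300 (V=0.0000), down 26.6600 (V=10.0000). Price 3.2051; hedge Δ=-1.1947, bond B=40.2422.
Each (Δ,B) replicates both successor values, so the strategy is self-financing and V0 is arbitrage-free.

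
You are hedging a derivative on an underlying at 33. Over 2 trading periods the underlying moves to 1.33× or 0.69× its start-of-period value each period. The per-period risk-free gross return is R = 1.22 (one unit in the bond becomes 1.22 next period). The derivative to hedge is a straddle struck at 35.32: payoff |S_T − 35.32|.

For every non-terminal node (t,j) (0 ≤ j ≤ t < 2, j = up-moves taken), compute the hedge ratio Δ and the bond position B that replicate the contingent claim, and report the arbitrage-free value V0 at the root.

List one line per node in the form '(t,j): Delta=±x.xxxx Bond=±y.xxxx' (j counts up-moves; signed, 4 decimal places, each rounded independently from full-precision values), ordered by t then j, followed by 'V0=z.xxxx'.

(0,0): Delta=0.4819 Bond=-3.9275
(1,0): Delta=-1.0000 Bond=28.9508
(1,1): Delta=0.6414 Bond=-11.7947
V0=11.9745

Risk-neutral probability p* = (R−d)/(u−d) = (1.22−0.69)/(1.33−0.69) = 0.8281.
At expiry t=2: V(2,0)=19.6087, V(2,1)=5.0359, V(2,2)=23.0537
(1,0): S=22.7700. Δ = (V_up−V_dn)/(S_up−S_dn) = (5.0359−19.6087)/(30.2841−15.7113) = -1.0000. V = [p*·5.0359 + (1−p*)·19.6087]/1.22 = 6.1808. B = V − Δ·S = 28.9508.
(1,1): S=43.8900. Δ = (V_up−V_dn)/(S_up−S_dn) = (23.0537−5.0359)/(58.3737−30.2841) = 0.6414. V = [p*·23.0537 + (1−p*)·5.0359]/1.22 = 16.3581. B = V − Δ·S = -11.7947.
(0,0): S=33.0000. Δ = (V_up−V_dn)/(S_up−S_dn) = (16.3581−6.1808)/(43.8900−22.7700) = 0.4819. V = [p*·16.3581 + (1−p*)·6.1808]/1.22 = 11.9745. B = V − Δ·S = -3.9275.
Check: Δ(0,0)·S0 + B(0,0) = 11.9745 = V0.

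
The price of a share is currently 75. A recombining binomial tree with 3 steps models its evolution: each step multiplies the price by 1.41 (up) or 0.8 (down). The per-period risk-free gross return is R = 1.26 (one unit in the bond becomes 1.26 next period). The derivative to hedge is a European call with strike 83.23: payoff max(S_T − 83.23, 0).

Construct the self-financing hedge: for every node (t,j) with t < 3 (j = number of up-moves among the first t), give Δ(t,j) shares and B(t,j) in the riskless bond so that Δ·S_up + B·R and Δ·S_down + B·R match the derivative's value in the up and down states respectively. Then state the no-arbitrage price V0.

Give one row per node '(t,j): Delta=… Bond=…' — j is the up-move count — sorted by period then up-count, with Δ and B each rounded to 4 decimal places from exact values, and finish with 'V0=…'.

(0,0): Delta=0.8962 Bond=-32.4274
(1,0): Delta=0.5896 Bond=-22.4608
(1,1): Delta=0.9530 Bond=-46.8578
(2,0): Delta=0.0000 Bond=0.0000
(2,1): Delta=0.6987 Bond=-37.5290
(2,2): Delta=1.0000 Bond=-66.0556
V0=34.7894

Risk-neutral probability p* = (R−d)/(u−d) = (1.26−0.8)/(1.41−0.8) = 0.7541.
Terminal values V(3,·): V(3,0)=0.0000, V(3,1)=0.0000, V(3,2)=36.0560, V(3,3)=127.0116
Node (2,0) S=48.0000: V=(p*·0.0000+(1−p*)·0.0000)/1.26=0.0000; Δ=(0.0000−0.0000)/(67.6800−38.4000)=0.0000; B=V−Δ·S=0.0000
Node (2,1) S=84.6000: V=(p*·36.0560+(1−p*)·0.0000)/1.26=21.5792; Δ=(36.0560−0.0000)/(119.2860−67.6800)=0.6987; B=V−Δ·S=-37.5290
Node (2,2) S=149.1075: V=(p*·127.0116+(1−p*)·36.0560)/1.26=83.0519; Δ=(127.0116−36.0560)/(210.2416−119.2860)=1.0000; B=V−Δ·S=-66.0556
Node (1,0) S=60.0000: V=(p*·21.5792+(1−p*)·0.0000)/1.26=12.9149; Δ=(21.5792−0.0000)/(84.6000−48.0000)=0.5896; B=V−Δ·S=-22.4608
Node (1,1) S=105.7500: V=(p*·83.0519+(1−p*)·21.5792)/1.26=53.9172; Δ=(83.0519−21.5792)/(149.1075−84.6000)=0.9530; B=V−Δ·S=-46.8578
Node (0,0) S=75.0000: V=(p*·53.9172+(1−p*)·12.9149)/1.26=34.7894; Δ=(53.9172−12.9149)/(105.7500−60.0000)=0.8962; B=V−Δ·S=-32.4274
The time-0 hedge costs 34.7894, which is the no-arbitrage price.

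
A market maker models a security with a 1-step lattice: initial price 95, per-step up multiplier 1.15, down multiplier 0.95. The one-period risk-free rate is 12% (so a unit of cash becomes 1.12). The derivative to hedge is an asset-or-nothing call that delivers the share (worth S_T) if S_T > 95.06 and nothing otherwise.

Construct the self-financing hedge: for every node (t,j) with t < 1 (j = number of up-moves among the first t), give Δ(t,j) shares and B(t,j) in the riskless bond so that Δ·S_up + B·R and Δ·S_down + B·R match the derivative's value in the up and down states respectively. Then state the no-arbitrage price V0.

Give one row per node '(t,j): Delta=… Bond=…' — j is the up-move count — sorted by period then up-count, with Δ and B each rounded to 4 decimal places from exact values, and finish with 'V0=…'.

Risk-neutral probability p* = (R−d)/(u−d) = (1.12−0.95)/(1.15−0.95) = 0.8500.
At expiry t=1: V(1,0)=0.0000, V(1,1)=109.2500
  t=0,j=0: stock 95.0000 → up 109.2500 (V=109.2500), down 90.2500 (V=0.0000). Price 82.9129; hedge Δ=5.7500, bond B=-463.3371.
Each (Δ,B) replicates both successor values, so the strategy is self-financing and V0 is arbitrage-free.

(0,0): Delta=5.7500 Bond=-463.3371
V0=82.9129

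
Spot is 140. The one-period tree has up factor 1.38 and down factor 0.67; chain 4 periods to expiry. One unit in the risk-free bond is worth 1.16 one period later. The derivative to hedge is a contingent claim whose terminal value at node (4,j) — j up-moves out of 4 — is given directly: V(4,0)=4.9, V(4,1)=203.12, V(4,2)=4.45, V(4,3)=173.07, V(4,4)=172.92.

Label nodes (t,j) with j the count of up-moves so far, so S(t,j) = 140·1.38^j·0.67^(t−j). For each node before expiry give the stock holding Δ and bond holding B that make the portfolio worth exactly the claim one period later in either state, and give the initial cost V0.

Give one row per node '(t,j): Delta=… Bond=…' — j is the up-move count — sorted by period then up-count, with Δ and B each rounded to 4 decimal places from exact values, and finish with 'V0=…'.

Risk-neutral probability p* = (R−d)/(u−d) = (1.16−0.67)/(1.38−0.67) = 0.6901.
Terminal payoffs: V(4,0)=4.9000, V(4,1)=203.1200, V(4,2)=4.4500, V(4,3)=173.0700, V(4,4)=172.9200
  t=3,j=0: stock 42.1068 → up 58.1074 (V=203.1200), down 28.2116 (V=4.9000). Price 122.1549; hedge Δ=6.6304, bond B=-157.0282.
  t=3,j=1: stock 86.7275 → up 119.6839 (V=4.4500), down 58.1074 (V=203.1200). Price 56.9049; hedge Δ=-3.2264, bond B=336.7218.
  t=3,j=2: stock 178.6327 → up 246.5132 (V=173.0700), down 119.6839 (V=4.4500). Price 104.1565; hedge Δ=1.3295, bond B=-133.3364.
  t=3,j=3: stock 367.9301 → up 507.7435 (V=172.9200), down 246.5132 (V=173.0700). Price 149.1090; hedge Δ=-0.0006, bond B=149.3203.
  t=2,j=0: stock 62.8460 → up 86.7275 (V=56.9049), down 42.1068 (V=122.1549). Price 66.4856; hedge Δ=-1.4623, bond B=158.3870.
  t=2,j=1: stock 129.4440 → up 178.6327 (V=104.1565), down 86.7275 (V=56.9049). Price 77.1683; hedge Δ=0.5141, bond B=10.6167.
  t=2,j=2: stock 266.6160 → up 367.9301 (V=149.1090), down 178.6327 (V=104.1565). Price 116.5346; hedge Δ=0.2375, bond B=53.2211.
  t=1,j=0: stock 93.8000 → up 129.4440 (V=77.1683), down 62.8460 (V=66.4856). Price 63.6708; hedge Δ=0.1604, bond B=48.6247.
  t=1,j=1: stock 193.2000 → up 266.6160 (V=116.5346), down 129.4440 (V=77.1683). Price 89.9453; hedge Δ=0.2870, bond B=34.4998.
  t=0,j=0: stock 140.0000 → up 193.2000 (V=89.9453), down 93.8000 (V=63.6708). Price 70.5206; hedge Δ=0.2643, bond B=33.5143.
Check: Δ(0,0)·S0 + B(0,0) = 70.5206 = V0.

(0,0): Delta=0.2643 Bond=33.5143
(1,0): Delta=0.1604 Bond=48.6247
(1,1): Delta=0.2870 Bond=34.4998
(2,0): Delta=-1.4623 Bond=158.3870
(2,1): Delta=0.5141 Bond=10.6167
(2,2): Delta=0.2375 Bond=53.2211
(3,0): Delta=6.6304 Bond=-157.0282
(3,1): Delta=-3.2264 Bond=336.7218
(3,2): Delta=1.3295 Bond=-133.3364
(3,3): Delta=-0.0006 Bond=149.3203
V0=70.5206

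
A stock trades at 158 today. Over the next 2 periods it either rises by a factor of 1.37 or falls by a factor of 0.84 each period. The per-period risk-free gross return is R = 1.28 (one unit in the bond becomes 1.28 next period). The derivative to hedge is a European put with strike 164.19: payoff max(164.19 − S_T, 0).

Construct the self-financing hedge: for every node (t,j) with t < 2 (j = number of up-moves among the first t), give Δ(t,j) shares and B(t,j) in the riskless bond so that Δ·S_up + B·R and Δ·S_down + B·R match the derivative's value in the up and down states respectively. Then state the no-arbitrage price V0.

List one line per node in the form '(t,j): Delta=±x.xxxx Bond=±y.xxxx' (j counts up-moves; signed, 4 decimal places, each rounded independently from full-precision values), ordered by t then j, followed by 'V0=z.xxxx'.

Risk-neutral probability p* = (R−d)/(u−d) = (1.28−0.84)/(1.37−0.84) = 0.8302.
At expiry t=2: V(2,0)=52.7052, V(2,1)=0.0000, V(2,2)=0.0000
  t=1,j=0: stock 132.7200 → up 181.8264 (V=0.0000), down 111.4848 (V=52.7052). Price 6.9921; hedge Δ=-0.7493, bond B=106.4359.
  t=1,j=1: stock 216.4600 → up 296.5502 (V=0.0000), down 181.8264 (V=0.0000). Price 0.0000; hedge Δ=0.0000, bond B=0.0000.
  t=0,j=0: stock 158.0000 → up 216.4600 (V=0.0000), down 132.7200 (V=6.9921). Price 0.9276; hedge Δ=-0.0835, bond B=14.1203.
Each (Δ,B) replicates both successor values, so the strategy is self-financing and V0 is arbitrage-free.

(0,0): Delta=-0.0835 Bond=14.1203
(1,0): Delta=-0.7493 Bond=106.4359
(1,1): Delta=0.0000 Bond=0.0000
V0=0.9276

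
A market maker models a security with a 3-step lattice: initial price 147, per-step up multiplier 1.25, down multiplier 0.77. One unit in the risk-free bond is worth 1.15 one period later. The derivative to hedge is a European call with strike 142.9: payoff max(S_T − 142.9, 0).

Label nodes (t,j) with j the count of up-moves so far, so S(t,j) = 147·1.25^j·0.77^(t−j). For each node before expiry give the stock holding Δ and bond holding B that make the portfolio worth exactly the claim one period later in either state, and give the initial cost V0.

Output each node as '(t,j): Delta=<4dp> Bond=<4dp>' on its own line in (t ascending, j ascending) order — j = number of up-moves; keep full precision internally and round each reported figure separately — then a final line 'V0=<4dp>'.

(0,0): Delta=0.8605 Bond=-70.7029
(1,0): Delta=0.4303 Bond=-32.6104
(1,1): Delta=0.9303 Bond=-94.1236
(2,0): Delta=0.0000 Bond=0.0000
(2,1): Delta=0.5000 Bond=-47.3709
(2,2): Delta=1.0000 Bond=-124.2609
V0=55.7929

The replicating-portfolio and risk-neutral prices coincide; use p* = (1.15−0.77)/(1.25−0.77) = 0.7917 for the latter.
At expiry t=3: V(3,0)=0.0000, V(3,1)=0.0000, V(3,2)=33.9594, V(3,3)=144.2094
  t=2,j=0: stock 87.1563 → up 108.9454 (V=0.0000), down 67.1104 (V=0.0000). Price 0.0000; hedge Δ=0.0000, bond B=0.0000.
  t=2,j=1: stock 141.4875 → up 176.8594 (V=33.9594), down 108.9454 (V=0.0000). Price 23.3778; hedge Δ=0.5000, bond B=-47.3709.
  t=2,j=2: stock 229.6875 → up 287.1094 (V=144.2094), down 176.8594 (V=33.9594). Price 105.4266; hedge Δ=1.0000, bond B=-124.2609.
  t=1,j=0: stock 113.1900 → up 141.4875 (V=23.3778), down 87.1563 (V=0.0000). Price 16.0934; hedge Δ=0.4303, bond B=-32.6104.
  t=1,j=1: stock 183.7500 → up 229.6875 (V=105.4266), down 141.4875 (V=23.3778). Price 76.8114; hedge Δ=0.9303, bond B=-94.1236.
  t=0,j=0: stock 147.0000 → up 183.7500 (V=76.8114), down 113.1900 (V=16.0934). Price 55.7929; hedge Δ=0.8605, bond B=-70.7029.
Self-financing check: at every node Δ·S+B equals the discounted successor values.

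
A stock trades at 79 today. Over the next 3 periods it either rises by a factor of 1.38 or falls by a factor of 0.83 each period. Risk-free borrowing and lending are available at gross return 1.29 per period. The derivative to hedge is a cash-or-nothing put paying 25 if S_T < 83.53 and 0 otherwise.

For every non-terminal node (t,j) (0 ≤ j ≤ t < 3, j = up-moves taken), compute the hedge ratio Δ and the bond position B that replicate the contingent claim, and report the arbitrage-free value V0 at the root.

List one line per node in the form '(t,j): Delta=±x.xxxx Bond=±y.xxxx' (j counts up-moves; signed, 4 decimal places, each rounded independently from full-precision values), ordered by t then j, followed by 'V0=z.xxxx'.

No-arbitrage ⇒ martingale measure with p* = (R−d)/(u−d) = 0.8364.
Terminal payoffs: V(3,0)=25.0000, V(3,1)=25.0000, V(3,2)=0.0000, V(3,3)=0.0000
(2,0): S=54.4231. Δ = (V_up−V_dn)/(S_up−S_dn) = (25.0000−25.0000)/(75.1039−45.1712) = 0.0000. V = [p*·25.0000 + (1−p*)·25.0000]/1.29 = 19.3798. B = V − Δ·S = 19.3798.
(2,1): S=90.4866. Δ = (V_up−V_dn)/(S_up−S_dn) = (0.0000−25.0000)/(124.8715−75.1039) = -0.5023. V = [p*·0.0000 + (1−p*)·25.0000]/1.29 = 3.1712. B = V − Δ·S = 48.6258.
(2,2): S=150.4476. Δ = (V_up−V_dn)/(S_up−S_dn) = (0.0000−0.0000)/(207.6177−124.8715) = 0.0000. V = [p*·0.0000 + (1−p*)·0.0000]/1.29 = 0.0000. B = V − Δ·S = 0.0000.
(1,0): S=65.5700. Δ = (V_up−V_dn)/(S_up−S_dn) = (3.1712−19.3798)/(90.4866−54.4231) = -0.4494. V = [p*·3.1712 + (1−p*)·19.3798]/1.29 = 4.5144. B = V − Δ·S = 33.9846.
(1,1): S=109.0200. Δ = (V_up−V_dn)/(S_up−S_dn) = (0.0000−3.1712)/(150.4476−90.4866) = -0.0529. V = [p*·0.0000 + (1−p*)·3.1712]/1.29 = 0.4023. B = V − Δ·S = 6.1682.
(0,0): S=79.0000. Δ = (V_up−V_dn)/(S_up−S_dn) = (0.4023−4.5144)/(109.0200−65.5700) = -0.0946. V = [p*·0.4023 + (1−p*)·4.5144]/1.29 = 0.8335. B = V − Δ·S = 8.3100.
Each (Δ,B) replicates both successor values, so the strategy is self-financing and V0 is arbitrage-free.

(0,0): Delta=-0.0946 Bond=8.3100
(1,0): Delta=-0.4494 Bond=33.9846
(1,1): Delta=-0.0529 Bond=6.1682
(2,0): Delta=0.0000 Bond=19.3798
(2,1): Delta=-0.5023 Bond=48.6258
(2,2): Delta=0.0000 Bond=0.0000
V0=0.8335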